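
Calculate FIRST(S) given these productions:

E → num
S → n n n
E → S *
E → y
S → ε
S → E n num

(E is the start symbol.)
{ '*', 'n', 'num', 'y', ε }

To compute FIRST(S), examine every production with S on the left-hand side, reading each right-hand side left to right until a non-nullable symbol is reached.

FIRST sets of the other non-terminals involved (by the same procedure, iterated to a fixed point):
  FIRST(E) = { '*', 'n', 'num', 'y' }

From S → n n n:
  - n is a terminal: add 'n' and stop
From S → ε:
  - ε-production, so ε ∈ FIRST(S)
From S → E n num:
  - E is a non-terminal: add FIRST(E) \ {ε} = { '*', 'n', 'num', 'y' }
    E is not nullable, so stop

Collecting: FIRST(S) = { '*', 'n', 'num', 'y', ε }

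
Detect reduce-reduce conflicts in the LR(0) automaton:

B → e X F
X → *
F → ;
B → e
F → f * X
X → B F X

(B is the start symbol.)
A reduce-reduce conflict occurs when an LR(0) state has two complete items [A → α .] and [B → β .] — both call for a reduction, and with no lookahead the parser cannot choose between them.

Augment with B' → B and build the canonical LR(0) collection (I0 = CLOSURE({[B' → . B]}), then GOTO on every symbol after a dot until no new states appear). It has 13 states:
  I0: { [B → . e X F], [B → . e], [B' → . B] }  — shift
  I1: { [B' → B .] }  — accept
  I2: { [B → . e X F], [B → . e], [B → e . X F], [B → e .], [X → . *], [X → . B F X] }  — shift, reduce
  I3: { [X → * .] }  — reduce
  I4: { [F → . ;], [F → . f * X], [X → B . F X] }  — shift
  I5: { [B → e X . F], [F → . ;], [F → . f * X] }  — shift
  I6: { [F → ; .] }  — reduce
  I7: { [B → e X F .] }  — reduce
  I8: { [F → f . * X] }  — shift
  I9: { [B → . e X F], [B → . e], [F → f * . X], [X → . *], [X → . B F X] }  — shift
  I10: { [F → f * X .] }  — reduce
  I11: { [B → . e X F], [B → . e], [X → . *], [X → . B F X], [X → B F . X] }  — shift
  I12: { [X → B F X .] }  — reduce

No state contains more than one complete item.

Answer: No reduce-reduce conflicts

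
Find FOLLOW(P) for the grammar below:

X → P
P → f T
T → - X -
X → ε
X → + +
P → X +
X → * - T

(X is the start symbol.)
{ $, '+', '-' }

In X → P: P is at the end, add FOLLOW(X)

The FOLLOW sets referred to above (computed the same way, to a fixed point):
  FOLLOW(X) = { $, '+', '-' }

Taking the union: FOLLOW(P) = { $, '+', '-' }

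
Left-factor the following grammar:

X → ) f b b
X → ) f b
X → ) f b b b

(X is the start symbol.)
X → ) f b X'
X' → b X''
X'' → ε
X'' → b
X' → ε

Left-factoring transforms A → αβ₁ | αβ₂ into A → αA' and A' → β₁ | β₂
(α is the longest common prefix among the alternatives). Repeat until
no nonterminal has two alternatives with a common prefix.

Round 1: X has alternatives sharing prefix ') f b'. Introduce X': X → ) f b X'
  Add: X' → b
  Add: X' → ε
  Add: X' → b b

Round 2: X' has alternatives sharing prefix 'b'. Introduce X'': X' → b X''
  Add: X'' → ε
  Add: X'' → b

No remaining common prefixes — done.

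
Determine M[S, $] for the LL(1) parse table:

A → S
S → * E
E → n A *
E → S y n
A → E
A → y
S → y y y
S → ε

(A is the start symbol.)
To find M[S, $], we find productions for S where $ is in the predict set (PREDICT(N → α) = (FIRST(α) \ {ε}) ∪ (FOLLOW(N) if α ⇒* ε)).

Relevant sets:
  FOLLOW(S) = { $, '*', 'y' }

S → * E: PREDICT = { '*' }
S → y y y: PREDICT = { 'y' }
S → ε: PREDICT = { $, '*', 'y' }
  $ is in predict set, so this production goes in M[S, $]

M[S, $] = S → ε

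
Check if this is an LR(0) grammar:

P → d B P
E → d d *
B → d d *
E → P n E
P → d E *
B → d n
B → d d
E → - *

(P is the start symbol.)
No. Shift-reduce conflict between [B → d d .] and [B → . d d]

Augment with P' → P and build the canonical LR(0) collection (I0 = CLOSURE({[P' → . P]}), then GOTO on every symbol after a dot until no new states appear). It has 19 states:
  I0: { [P → . d B P], [P → . d E *], [P' → . P] }  — shift
  I1: { [P' → P .] }  — accept
  I2: { [B → . d d *], [B → . d d], [B → . d n], [E → . - *], [E → . P n E], [E → . d d *], [P → . d B P], [P → . d E *], [P → d . B P], [P → d . E *] }  — shift
  I3: { [E → - . *] }  — shift
  I4: { [P → . d B P], [P → . d E *], [P → d B . P] }  — shift
  I5: { [P → d E . *] }  — shift
  I6: { [E → P . n E] }  — shift
  I7: { [B → . d d *], [B → . d d], [B → . d n], [B → d . d *], [B → d . d], [B → d . n], [E → . - *], [E → . P n E], [E → . d d *], [E → d . d *], [P → . d B P], [P → . d E *], [P → d . B P], [P → d . E *] }  — shift
  I8: { [B → . d d *], [B → . d d], [B → . d n], [B → d . d *], [B → d . d], [B → d . n], [B → d d . *], [B → d d .], [E → . - *], [E → . P n E], [E → . d d *], [E → d . d *], [E → d d . *], [P → . d B P], [P → . d E *], [P → d . B P], [P → d . E *] }  — shift, reduce
  I9: { [B → d n .] }  — reduce
  I10: { [B → d d * .], [E → d d * .] }  — 2 reduces
  I11: { [E → . - *], [E → . P n E], [E → . d d *], [E → P n . E], [P → . d B P], [P → . d E *] }  — shift
  I12: { [E → P n E .] }  — reduce
  I13: { [B → . d d *], [B → . d d], [B → . d n], [E → . - *], [E → . P n E], [E → . d d *], [E → d . d *], [P → . d B P], [P → . d E *], [P → d . B P], [P → d . E *] }  — shift
  I14: { [B → . d d *], [B → . d d], [B → . d n], [B → d . d *], [B → d . d], [B → d . n], [E → . - *], [E → . P n E], [E → . d d *], [E → d . d *], [E → d d . *], [P → . d B P], [P → . d E *], [P → d . B P], [P → d . E *] }  — shift
  I15: { [E → d d * .] }  — reduce
  I16: { [P → d E * .] }  — reduce
  I17: { [P → d B P .] }  — reduce
  I18: { [E → - * .] }  — reduce

Conflict in state I8:
  Shift-reduce conflict between [B → d d .] and [B → . d d]
So the grammar is NOT LR(0).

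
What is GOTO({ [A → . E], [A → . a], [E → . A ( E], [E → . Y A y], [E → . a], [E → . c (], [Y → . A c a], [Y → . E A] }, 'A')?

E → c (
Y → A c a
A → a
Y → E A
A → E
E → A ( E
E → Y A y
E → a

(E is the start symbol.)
GOTO(I, 'A') = CLOSURE({ [A → αX.β] : [A → α.Xβ] ∈ I, X = 'A' })

Items with dot before 'A', with the dot advanced:
  [E → . A ( E] → [E → A . ( E]
  [Y → . A c a] → [Y → A . c a]
Closure adds nothing (no advanced item has the dot before a non-terminal).

GOTO = { [E → A . ( E], [Y → A . c a] }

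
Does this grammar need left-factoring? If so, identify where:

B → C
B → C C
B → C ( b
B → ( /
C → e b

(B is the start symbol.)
Yes, B has productions with common prefix 'C'

Left-factoring is needed when two productions for the same non-terminal
share a common prefix on the right-hand side.

Productions for B:
  B → C
  B → C C
  B → C ( b
  B → ( /

Found common prefix 'C' in productions for B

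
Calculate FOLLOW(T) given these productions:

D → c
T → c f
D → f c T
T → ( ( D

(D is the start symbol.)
In D → f c T: T is at the end, add FOLLOW(D)

The FOLLOW sets referred to above (computed the same way, to a fixed point):
  FOLLOW(D) = { $ }

Taking the union: FOLLOW(T) = { $ }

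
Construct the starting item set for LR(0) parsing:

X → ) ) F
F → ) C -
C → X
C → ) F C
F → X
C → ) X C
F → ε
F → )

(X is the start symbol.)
{ [X → . ) ) F], [X' → . X] }

First, augment the grammar with X' → X
I₀ = CLOSURE({ [X' → . X] }):
  [X' → . X] has the dot before X: add [X → . ) ) F]
No further items can be added.

I₀ = { [X → . ) ) F], [X' → . X] }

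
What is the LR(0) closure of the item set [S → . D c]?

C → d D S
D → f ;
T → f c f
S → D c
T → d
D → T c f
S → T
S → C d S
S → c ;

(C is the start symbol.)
Start with: [S → . D c]
  [S → . D c] has the dot before D: add [D → . f ;], [D → . T c f]
  [D → . T c f] has the dot before T: add [T → . f c f], [T → . d]
No further items can be added.

CLOSURE = { [D → . T c f], [D → . f ;], [S → . D c], [T → . d], [T → . f c f] }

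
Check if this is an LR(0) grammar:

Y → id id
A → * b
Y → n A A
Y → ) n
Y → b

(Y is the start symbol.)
Yes, the grammar is LR(0)

A grammar is LR(0) if no state in the canonical LR(0) collection has:
  - both a shift item (dot before a terminal) and a complete item (shift-reduce conflict), or
  - two or more complete items (reduce-reduce conflict; the accept item [Y' → Y .] counts as a complete item here).

Augment with Y' → Y and build the canonical LR(0) collection (I0 = CLOSURE({[Y' → . Y]}), then GOTO on every symbol after a dot until no new states appear). It has 12 states:
  I0: { [Y → . ) n], [Y → . b], [Y → . id id], [Y → . n A A], [Y' → . Y] }  — shift
  I1: { [Y → ) . n] }  — shift
  I2: { [Y' → Y .] }  — accept
  I3: { [Y → b .] }  — reduce
  I4: { [Y → id . id] }  — shift
  I5: { [A → . * b], [Y → n . A A] }  — shift
  I6: { [A → * . b] }  — shift
  I7: { [A → . * b], [Y → n A . A] }  — shift
  I8: { [Y → n A A .] }  — reduce
  I9: { [A → * b .] }  — reduce
  I10: { [Y → id id .] }  — reduce
  I11: { [Y → ) n .] }  — reduce

Every state is either a pure shift/goto state or contains exactly one complete item and nothing to shift — no conflicts. The grammar is LR(0).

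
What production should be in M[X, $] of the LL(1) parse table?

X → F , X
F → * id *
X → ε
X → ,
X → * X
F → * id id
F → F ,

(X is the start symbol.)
X → ε

To find M[X, $], we find productions for X where $ is in the predict set (PREDICT(N → α) = (FIRST(α) \ {ε}) ∪ (FOLLOW(N) if α ⇒* ε)).

Relevant sets:
  FIRST(F) = { '*' }
  FOLLOW(X) = { $ }

X → F , X: PREDICT = { '*' }
X → ε: PREDICT = { $ }
  $ is in predict set, so this production goes in M[X, $]
X → ,: PREDICT = { ',' }
X → * X: PREDICT = { '*' }

M[X, $] = X → ε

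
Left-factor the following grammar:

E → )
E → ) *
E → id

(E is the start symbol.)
Left-factoring transforms A → αβ₁ | αβ₂ into A → αA' and A' → β₁ | β₂
(α is the longest common prefix among the alternatives). Repeat until
no nonterminal has two alternatives with a common prefix.

Round 1: E has alternatives sharing prefix ')'. Introduce E': E → ) E'
  Add: E' → ε
  Add: E' → *

No remaining common prefixes — done.

Resulting grammar:
E → ) E'
E' → ε
E' → *
E → id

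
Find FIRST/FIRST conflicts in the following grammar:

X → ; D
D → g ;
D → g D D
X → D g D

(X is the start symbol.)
FIRST sets of the non-terminals at (or reachable through a nullable prefix from) the front of some alternative:
  FIRST(D) = { 'g' }

Productions for X:
  X → ; D: FIRST = { ';' }
  X → D g D: FIRST = { 'g' }
Productions for D:
  D → g ;: FIRST = { 'g' }
  D → g D D: FIRST = { 'g' }

Conflict for D: D → g ; and D → g D D
  Overlap: { 'g' }

Answer: Yes. D → g ';' / D → g D D on { 'g' }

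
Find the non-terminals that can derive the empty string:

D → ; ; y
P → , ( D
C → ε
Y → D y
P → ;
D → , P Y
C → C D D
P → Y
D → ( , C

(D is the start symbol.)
ε-productions: C → ε
So C is immediately nullable.
No further non-terminal can be added: every production for the remaining non-terminals contains a terminal or a non-nullable non-terminal.
Nullable = { 'C' }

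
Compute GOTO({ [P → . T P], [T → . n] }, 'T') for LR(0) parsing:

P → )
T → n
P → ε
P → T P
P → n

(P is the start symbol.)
{ [P → . )], [P → . T P], [P → . n], [P → .], [P → T . P], [T → . n] }

GOTO(I, 'T') = CLOSURE({ [A → αX.β] : [A → α.Xβ] ∈ I, X = 'T' })

Items with dot before 'T', with the dot advanced:
  [P → . T P] → [P → T . P]
Closure of the advanced items:
  [P → T . P] has the dot before P: add [P → . )], [P → .], [P → . T P], [P → . n]
  [P → . T P] has the dot before T: add [T → . n]

GOTO = { [P → . )], [P → . T P], [P → . n], [P → .], [P → T . P], [T → . n] }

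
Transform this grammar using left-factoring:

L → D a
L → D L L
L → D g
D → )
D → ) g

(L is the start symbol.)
Left-factoring transforms A → αβ₁ | αβ₂ into A → αA' and A' → β₁ | β₂
(α is the longest common prefix among the alternatives). Repeat until
no nonterminal has two alternatives with a common prefix.

Round 1: L has alternatives sharing prefix 'D'. Introduce L': L → D L'
  Add: L' → a
  Add: L' → L L
  Add: L' → g

Round 2: D has alternatives sharing prefix ')'. Introduce D': D → ) D'
  Add: D' → ε
  Add: D' → g

No remaining common prefixes — done.

Resulting grammar:
L → D L'
L' → a
L' → L L
L' → g
D → ) D'
D' → ε
D' → g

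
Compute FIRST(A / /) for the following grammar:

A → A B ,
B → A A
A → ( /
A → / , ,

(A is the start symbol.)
FIRST sets of the non-terminals involved (from the grammar, by fixed-point iteration):
  FIRST(A) = { '(', '/' }

To compute FIRST(A / /), process the symbols left to right:
Symbol A is a non-terminal. Add FIRST(A) \ {ε} = { '(', '/' }
A is not nullable (ε ∉ FIRST(A)), so stop here.
FIRST(A / /) = { '(', '/' }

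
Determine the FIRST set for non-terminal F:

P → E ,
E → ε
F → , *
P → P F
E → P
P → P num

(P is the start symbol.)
{ ',' }

To compute FIRST(F), examine every production with F on the left-hand side, reading each right-hand side left to right until a non-nullable symbol is reached.

From F → , *:
  - ',' is a terminal: add ',' and stop

Collecting: FIRST(F) = { ',' }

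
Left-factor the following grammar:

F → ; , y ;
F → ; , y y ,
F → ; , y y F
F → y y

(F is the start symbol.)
F → ; , y F'
F' → ;
F' → y F''
F'' → ,
F'' → F
F → y y

Left-factoring transforms A → αβ₁ | αβ₂ into A → αA' and A' → β₁ | β₂
(α is the longest common prefix among the alternatives). Repeat until
no nonterminal has two alternatives with a common prefix.

Round 1: F has alternatives sharing prefix '; , y'. Introduce F': F → ; , y F'
  Add: F' → ;
  Add: F' → y ,
  Add: F' → y F

Round 2: F' has alternatives sharing prefix 'y'. Introduce F'': F' → y F''
  Add: F'' → ,
  Add: F'' → F

No remaining common prefixes — done.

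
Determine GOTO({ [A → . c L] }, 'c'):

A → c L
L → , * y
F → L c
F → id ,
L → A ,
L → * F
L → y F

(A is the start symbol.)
GOTO(I, 'c') = CLOSURE({ [A → αX.β] : [A → α.Xβ] ∈ I, X = 'c' })

Items with dot before 'c', with the dot advanced:
  [A → . c L] → [A → c . L]
Closure of the advanced items:
  [A → c . L] has the dot before L: add [L → . , * y], [L → . A ,], [L → . * F], [L → . y F]
  [L → . A ,] has the dot before A: add [A → . c L]

GOTO = { [A → . c L], [A → c . L], [L → . * F], [L → . , * y], [L → . A ,], [L → . y F] }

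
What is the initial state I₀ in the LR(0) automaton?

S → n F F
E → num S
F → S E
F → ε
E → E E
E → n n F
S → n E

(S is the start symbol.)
First, augment the grammar with S' → S
I₀ = CLOSURE({ [S' → . S] }):
  [S' → . S] has the dot before S: add [S → . n F F], [S → . n E]
No further items can be added.

I₀ = { [S → . n E], [S → . n F F], [S' → . S] }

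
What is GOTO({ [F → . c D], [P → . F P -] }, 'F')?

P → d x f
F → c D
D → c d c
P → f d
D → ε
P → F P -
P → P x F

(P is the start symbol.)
GOTO(I, 'F') = CLOSURE({ [A → αX.β] : [A → α.Xβ] ∈ I, X = 'F' })

Items with dot before 'F', with the dot advanced:
  [P → . F P -] → [P → F . P -]
Closure of the advanced items:
  [P → F . P -] has the dot before P: add [P → . d x f], [P → . f d], [P → . F P -], [P → . P x F]
  [P → . F P -] has the dot before F: add [F → . c D]

GOTO = { [F → . c D], [P → . F P -], [P → . P x F], [P → . d x f], [P → . f d], [P → F . P -] }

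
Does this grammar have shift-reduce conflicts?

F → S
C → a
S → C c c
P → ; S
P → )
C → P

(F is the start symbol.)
No shift-reduce conflicts

Augment with F' → F and build the canonical LR(0) collection (I0 = CLOSURE({[F' → . F]}), then GOTO on every symbol after a dot until no new states appear). It has 11 states:
  I0: { [C → . P], [C → . a], [F → . S], [F' → . F], [P → . )], [P → . ; S], [S → . C c c] }  — shift
  I1: { [P → ) .] }  — reduce
  I2: { [C → . P], [C → . a], [P → . )], [P → . ; S], [P → ; . S], [S → . C c c] }  — shift
  I3: { [S → C . c c] }  — shift
  I4: { [F' → F .] }  — accept
  I5: { [C → P .] }  — reduce
  I6: { [F → S .] }  — reduce
  I7: { [C → a .] }  — reduce
  I8: { [S → C c . c] }  — shift
  I9: { [S → C c c .] }  — reduce
  I10: { [P → ; S .] }  — reduce

No state contains both a complete item and a shift item.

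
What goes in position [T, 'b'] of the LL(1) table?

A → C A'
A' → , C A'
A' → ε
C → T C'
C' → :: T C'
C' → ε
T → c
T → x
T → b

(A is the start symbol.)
T → b

To find M[T, 'b'], we find productions for T where 'b' is in the predict set (PREDICT(N → α) = (FIRST(α) \ {ε}) ∪ (FOLLOW(N) if α ⇒* ε)).

T → c: PREDICT = { 'c' }
T → x: PREDICT = { 'x' }
T → b: PREDICT = { 'b' }
  'b' is in predict set, so this production goes in M[T, 'b']

M[T, 'b'] = T → b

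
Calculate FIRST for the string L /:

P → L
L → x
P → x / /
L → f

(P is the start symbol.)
FIRST sets of the non-terminals involved (from the grammar, by fixed-point iteration):
  FIRST(L) = { 'f', 'x' }

To compute FIRST(L /), process the symbols left to right:
Symbol L is a non-terminal. Add FIRST(L) \ {ε} = { 'f', 'x' }
L is not nullable (ε ∉ FIRST(L)), so stop here.
FIRST(L /) = { 'f', 'x' }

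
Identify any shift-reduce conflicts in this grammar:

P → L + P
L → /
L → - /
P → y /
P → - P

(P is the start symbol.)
No shift-reduce conflicts

A shift-reduce conflict occurs when an LR(0) state has both:
  - a complete (reduce) item [A → α .] (dot at the end), and
  - a shift item [B → β . c γ] (dot before a terminal).

Augment with P' → P and build the canonical LR(0) collection (I0 = CLOSURE({[P' → . P]}), then GOTO on every symbol after a dot until no new states appear). It has 11 states:
  I0: { [L → . - /], [L → . /], [P → . - P], [P → . L + P], [P → . y /], [P' → . P] }  — shift
  I1: { [L → - . /], [L → . - /], [L → . /], [P → - . P], [P → . - P], [P → . L + P], [P → . y /] }  — shift
  I2: { [L → / .] }  — reduce
  I3: { [P → L . + P] }  — shift
  I4: { [P' → P .] }  — accept
  I5: { [P → y . /] }  — shift
  I6: { [P → y / .] }  — reduce
  I7: { [L → . - /], [L → . /], [P → . - P], [P → . L + P], [P → . y /], [P → L + . P] }  — shift
  I8: { [P → L + P .] }  — reduce
  I9: { [L → - / .], [L → / .] }  — 2 reduces
  I10: { [P → - P .] }  — reduce

No state contains both a complete item and a shift item.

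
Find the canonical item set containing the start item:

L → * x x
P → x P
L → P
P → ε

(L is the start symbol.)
First, augment the grammar with L' → L
I₀ = CLOSURE({ [L' → . L] }):
  [L' → . L] has the dot before L: add [L → . * x x], [L → . P]
  [L → . P] has the dot before P: add [P → . x P], [P → .]
No further items can be added.

I₀ = { [L → . * x x], [L → . P], [L' → . L], [P → . x P], [P → .] }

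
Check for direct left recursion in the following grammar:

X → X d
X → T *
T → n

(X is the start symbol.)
Yes, X is left-recursive

Direct left recursion occurs when N → N α for some non-terminal N (the right-hand side begins with the left-hand side itself).

X → X d: LEFT RECURSIVE (starts with X)
X → T *: starts with T
T → n: starts with n

The grammar has direct left recursion on: X.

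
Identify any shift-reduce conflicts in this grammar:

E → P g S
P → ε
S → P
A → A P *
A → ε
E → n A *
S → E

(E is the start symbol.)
Yes — I0: [P → .] vs [E → . n A *]; I4: [P → .] vs [E → n A . *]; I8: [P → .] vs [E → . n A *]; I10: [S → P .] vs [E → P . g S]

A shift-reduce conflict occurs when an LR(0) state has both:
  - a complete (reduce) item [A → α .] (dot at the end), and
  - a shift item [B → β . c γ] (dot before a terminal).

Augment with E' → E and build the canonical LR(0) collection (I0 = CLOSURE({[E' → . E]}), then GOTO on every symbol after a dot until no new states appear). It has 12 states:
  I0: { [E → . P g S], [E → . n A *], [E' → . E], [P → .] }  — shift, reduce
  I1: { [E' → E .] }  — accept
  I2: { [E → P . g S] }  — shift
  I3: { [A → . A P *], [A → .], [E → n . A *] }  — reduce
  I4: { [A → A . P *], [E → n A . *], [P → .] }  — shift, reduce
  I5: { [E → n A * .] }  — reduce
  I6: { [A → A P . *] }  — shift
  I7: { [A → A P * .] }  — reduce
  I8: { [E → . P g S], [E → . n A *], [E → P g . S], [P → .], [S → . E], [S → . P] }  — shift, reduce
  I9: { [S → E .] }  — reduce
  I10: { [E → P . g S], [S → P .] }  — shift, reduce
  I11: { [E → P g S .] }  — reduce

I0 contains reduce item [P → .] and shift item [E → . n A *] — shift-reduce conflict.
I4 contains reduce item [P → .] and shift item [E → n A . *] — shift-reduce conflict.
I8 contains reduce item [P → .] and shift item [E → . n A *] — shift-reduce conflict.
I10 contains reduce item [S → P .] and shift item [E → P . g S] — shift-reduce conflict.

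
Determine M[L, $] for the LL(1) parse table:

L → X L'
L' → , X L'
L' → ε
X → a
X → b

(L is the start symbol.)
Empty (error entry)

To find M[L, $], we find productions for L where $ is in the predict set (PREDICT(N → α) = (FIRST(α) \ {ε}) ∪ (FOLLOW(N) if α ⇒* ε)).

Relevant sets:
  FIRST(X) = { 'a', 'b' }

L → X L': PREDICT = { 'a', 'b' }

M[L, $] is empty (no production applies)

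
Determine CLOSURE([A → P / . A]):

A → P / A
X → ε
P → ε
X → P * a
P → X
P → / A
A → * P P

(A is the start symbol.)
{ [A → . * P P], [A → . P / A], [A → P / . A], [P → . / A], [P → . X], [P → .], [X → . P * a], [X → .] }

Start with: [A → P / . A]
  [A → P / . A] has the dot before A: add [A → . P / A], [A → . * P P]
  [A → . P / A] has the dot before P: add [P → .], [P → . X], [P → . / A]
  [P → . X] has the dot before X: add [X → .], [X → . P * a]
No further items can be added.

CLOSURE = { [A → . * P P], [A → . P / A], [A → P / . A], [P → . / A], [P → . X], [P → .], [X → . P * a], [X → .] }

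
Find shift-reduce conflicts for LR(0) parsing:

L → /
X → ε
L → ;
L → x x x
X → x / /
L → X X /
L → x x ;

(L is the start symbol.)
Yes — I0: [X → .] vs [L → . /]; I4: [X → .] vs [X → . x / /]

A shift-reduce conflict occurs when an LR(0) state has both:
  - a complete (reduce) item [A → α .] (dot at the end), and
  - a shift item [B → β . c γ] (dot before a terminal).

Augment with L' → L and build the canonical LR(0) collection (I0 = CLOSURE({[L' → . L]}), then GOTO on every symbol after a dot until no new states appear). It has 14 states:
  I0: { [L → . /], [L → . ;], [L → . X X /], [L → . x x ;], [L → . x x x], [L' → . L], [X → . x / /], [X → .] }  — shift, reduce
  I1: { [L → / .] }  — reduce
  I2: { [L → ; .] }  — reduce
  I3: { [L' → L .] }  — accept
  I4: { [L → X . X /], [X → . x / /], [X → .] }  — shift, reduce
  I5: { [L → x . x ;], [L → x . x x], [X → x . / /] }  — shift
  I6: { [X → x / . /] }  — shift
  I7: { [L → x x . ;], [L → x x . x] }  — shift
  I8: { [L → x x ; .] }  — reduce
  I9: { [L → x x x .] }  — reduce
  I10: { [X → x / / .] }  — reduce
  I11: { [L → X X . /] }  — shift
  I12: { [X → x . / /] }  — shift
  I13: { [L → X X / .] }  — reduce

I0 contains reduce item [X → .] and shift items [L → . /], [L → . ;], [L → . x x ;], [L → . x x x], [X → . x / /] — shift-reduce conflict.
I4 contains reduce item [X → .] and shift item [X → . x / /] — shift-reduce conflict.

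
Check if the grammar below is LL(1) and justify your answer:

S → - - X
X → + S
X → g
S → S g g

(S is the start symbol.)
Relevant sets:
  FIRST(S) = { '-' }

For S:
  PREDICT(S → '-' '-' X) = { '-' }
  PREDICT(S → S g g) = { '-' }
For X:
  PREDICT(X → '+' S) = { '+' }
  PREDICT(X → g) = { 'g' }

Conflict found: Predict set conflict for S: { '-' }
The grammar is NOT LL(1).

Answer: No. Predict set conflict for S: { '-' }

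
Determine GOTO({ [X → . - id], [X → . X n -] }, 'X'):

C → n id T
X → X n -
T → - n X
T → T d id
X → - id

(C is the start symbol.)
{ [X → X . n -] }

GOTO(I, 'X') = CLOSURE({ [A → αX.β] : [A → α.Xβ] ∈ I, X = 'X' })

Items with dot before 'X', with the dot advanced:
  [X → . X n -] → [X → X . n -]
Closure adds nothing (no advanced item has the dot before a non-terminal).

GOTO = { [X → X . n -] }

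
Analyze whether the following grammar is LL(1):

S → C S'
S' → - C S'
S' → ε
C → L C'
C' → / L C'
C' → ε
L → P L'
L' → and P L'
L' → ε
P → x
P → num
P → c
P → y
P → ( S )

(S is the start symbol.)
A grammar is LL(1) if for each non-terminal N with multiple productions, the predict sets of those productions are pairwise disjoint, where PREDICT(N → α) = (FIRST(α) \ {ε}) ∪ (FOLLOW(N) if α ⇒* ε).

Relevant sets:
  FOLLOW(S') = { $, ')' }
  FOLLOW(C') = { $, ')', '-' }
  FOLLOW(L') = { $, ')', '-', '/' }

For S':
  PREDICT(S' → '-' C S') = { '-' }
  PREDICT(S' → ε) = { $, ')' }
For C':
  PREDICT(C' → '/' L C') = { '/' }
  PREDICT(C' → ε) = { $, ')', '-' }
For L':
  PREDICT(L' → and P L') = { 'and' }
  PREDICT(L' → ε) = { $, ')', '-', '/' }
For P:
  PREDICT(P → x) = { 'x' }
  PREDICT(P → num) = { 'num' }
  PREDICT(P → c) = { 'c' }
  PREDICT(P → y) = { 'y' }
  PREDICT(P → '(' S ')') = { '(' }
S, C, L have a single production, so nothing to check there.

All predict sets are disjoint. The grammar IS LL(1).

Answer: Yes, the grammar is LL(1).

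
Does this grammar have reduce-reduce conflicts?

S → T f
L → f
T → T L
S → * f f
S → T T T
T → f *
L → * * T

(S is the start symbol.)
Augment with S' → S and build the canonical LR(0) collection (I0 = CLOSURE({[S' → . S]}), then GOTO on every symbol after a dot until no new states appear). It has 17 states:
  I0: { [S → . * f f], [S → . T T T], [S → . T f], [S' → . S], [T → . T L], [T → . f *] }  — shift
  I1: { [S → * . f f] }  — shift
  I2: { [S' → S .] }  — accept
  I3: { [L → . * * T], [L → . f], [S → T . T T], [S → T . f], [T → . T L], [T → . f *], [T → T . L] }  — shift
  I4: { [T → f . *] }  — shift
  I5: { [T → f * .] }  — reduce
  I6: { [L → * . * T] }  — shift
  I7: { [T → T L .] }  — reduce
  I8: { [L → . * * T], [L → . f], [S → T T . T], [T → . T L], [T → . f *], [T → T . L] }  — shift
  I9: { [L → f .], [S → T f .], [T → f . *] }  — shift, 2 reduces
  I10: { [L → . * * T], [L → . f], [S → T T T .], [T → T . L] }  — shift, reduce
  I11: { [L → f .], [T → f . *] }  — shift, reduce
  I12: { [L → f .] }  — reduce
  I13: { [L → * * . T], [T → . T L], [T → . f *] }  — shift
  I14: { [L → * * T .], [L → . * * T], [L → . f], [T → T . L] }  — shift, reduce
  I15: { [S → * f . f] }  — shift
  I16: { [S → * f f .] }  — reduce

I9 contains complete items [L → f .], [S → T f .] — reduce-reduce conflict.

Answer: Yes — I9: [L → f .] vs [S → T f .]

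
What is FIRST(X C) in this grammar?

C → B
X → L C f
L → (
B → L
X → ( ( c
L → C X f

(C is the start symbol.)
FIRST sets of the non-terminals involved (from the grammar, by fixed-point iteration):
  FIRST(X) = { '(' }

To compute FIRST(X C), process the symbols left to right:
Symbol X is a non-terminal. Add FIRST(X) \ {ε} = { '(' }
X is not nullable (ε ∉ FIRST(X)), so stop here.
FIRST(X C) = { '(' }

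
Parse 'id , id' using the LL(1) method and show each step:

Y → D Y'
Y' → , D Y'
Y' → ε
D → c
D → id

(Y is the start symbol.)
LL(1) parsing maintains a stack (initially the start symbol over $) and the input. At each step: if the stack top is a terminal, match it against the current input token; if it is a non-terminal N, replace it with the RHS of M[N, lookahead] (the unique production whose predict set contains the lookahead).

Stack is shown with the top on the left.

Stack     Input      Action
---------------------------
Y $       id , id $  output Y → D Y'
D Y' $    id , id $  output D → id
id Y' $   id , id $  match 'id'
Y' $      , id $     output Y' → , D Y'
, D Y' $  , id $     match ','
D Y' $    id $       output D → id
id Y' $   id $       match 'id'
Y' $      $          output Y' → ε
$         $          accept

The string is accepted.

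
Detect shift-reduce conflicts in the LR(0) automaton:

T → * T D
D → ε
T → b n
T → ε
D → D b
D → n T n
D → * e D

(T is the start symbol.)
Yes — I0: [T → .] vs [T → . * T D]; I1: [T → .] vs [T → . * T D]; I5: [D → .] vs [D → . * e D]; I7: [T → * T D .] vs [D → D . b]; I8: [T → .] vs [T → . * T D]; I12: [D → .] vs [D → . * e D]; I13: [D → * e D .] vs [D → D . b]

A shift-reduce conflict occurs when an LR(0) state has both:
  - a complete (reduce) item [A → α .] (dot at the end), and
  - a shift item [B → β . c γ] (dot before a terminal).

Augment with T' → T and build the canonical LR(0) collection (I0 = CLOSURE({[T' → . T]}), then GOTO on every symbol after a dot until no new states appear). It has 14 states:
  I0: { [T → . * T D], [T → . b n], [T → .], [T' → . T] }  — shift, reduce
  I1: { [T → * . T D], [T → . * T D], [T → . b n], [T → .] }  — shift, reduce
  I2: { [T' → T .] }  — accept
  I3: { [T → b . n] }  — shift
  I4: { [T → b n .] }  — reduce
  I5: { [D → . * e D], [D → . D b], [D → . n T n], [D → .], [T → * T . D] }  — shift, reduce
  I6: { [D → * . e D] }  — shift
  I7: { [D → D . b], [T → * T D .] }  — shift, reduce
  I8: { [D → n . T n], [T → . * T D], [T → . b n], [T → .] }  — shift, reduce
  I9: { [D → n T . n] }  — shift
  I10: { [D → n T n .] }  — reduce
  I11: { [D → D b .] }  — reduce
  I12: { [D → * e . D], [D → . * e D], [D → . D b], [D → . n T n], [D → .] }  — shift, reduce
  I13: { [D → * e D .], [D → D . b] }  — shift, reduce

I0 contains reduce item [T → .] and shift items [T → . * T D], [T → . b n] — shift-reduce conflict.
I1 contains reduce item [T → .] and shift items [T → . * T D], [T → . b n] — shift-reduce conflict.
I5 contains reduce item [D → .] and shift items [D → . * e D], [D → . n T n] — shift-reduce conflict.
I7 contains reduce item [T → * T D .] and shift item [D → D . b] — shift-reduce conflict.
I8 contains reduce item [T → .] and shift items [T → . * T D], [T → . b n] — shift-reduce conflict.
I12 contains reduce item [D → .] and shift items [D → . * e D], [D → . n T n] — shift-reduce conflict.
I13 contains reduce item [D → * e D .] and shift item [D → D . b] — shift-reduce conflict.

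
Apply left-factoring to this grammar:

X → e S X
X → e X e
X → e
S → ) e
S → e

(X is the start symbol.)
X → e X'
X' → S X
X' → X e
X' → ε
S → ) e
S → e

Left-factoring transforms A → αβ₁ | αβ₂ into A → αA' and A' → β₁ | β₂
(α is the longest common prefix among the alternatives). Repeat until
no nonterminal has two alternatives with a common prefix.

Round 1: X has alternatives sharing prefix 'e'. Introduce X': X → e X'
  Add: X' → S X
  Add: X' → X e
  Add: X' → ε

No remaining common prefixes — done.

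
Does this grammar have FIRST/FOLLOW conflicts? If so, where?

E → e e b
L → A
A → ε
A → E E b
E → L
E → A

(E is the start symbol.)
A FIRST/FOLLOW conflict occurs when a non-terminal N has a nullable alternative N → β (β ⇒* ε) and another alternative N → α with FIRST(α) ∩ FOLLOW(N) ≠ ∅: on such a lookahead the parser cannot decide between expanding α and letting N vanish via β.

Nullable non-terminals: A, E, L.
FIRST sets used below: FIRST(E) = { 'b', 'e', ε }, FIRST(L) = { 'b', 'e', ε }, FIRST(A) = { 'b', 'e', ε }

A: nullable alternative(s) A → ε; FOLLOW(A) = { $, 'b', 'e' }
  A → ε: FIRST \ {ε} = { } — this is the only nullable alternative, skip
  A → E E b: FIRST \ {ε} = { 'b', 'e' } — overlaps FOLLOW(A) on { 'b', 'e' }: CONFLICT

E: nullable alternative(s) E → L, E → A; FOLLOW(E) = { $, 'b', 'e' }
  E → e e b: FIRST \ {ε} = { 'e' } — overlaps FOLLOW(E) on { 'e' }: CONFLICT
  E → L: FIRST \ {ε} = { 'b', 'e' } — overlaps FOLLOW(E) on { 'b', 'e' }: CONFLICT
  E → A: FIRST \ {ε} = { 'b', 'e' } — overlaps FOLLOW(E) on { 'b', 'e' }: CONFLICT
L has a nullable alternative but only one production, so nothing to check.

So the grammar has 4 FIRST/FOLLOW conflicts (marked CONFLICT above).

Answer: Yes. E → e e b with FOLLOW(E) on { 'e' }; E → L with FOLLOW(E) on { 'b', 'e' }; E → A with FOLLOW(E) on { 'b', 'e' }; A → E E b with FOLLOW(A) on { 'b', 'e' }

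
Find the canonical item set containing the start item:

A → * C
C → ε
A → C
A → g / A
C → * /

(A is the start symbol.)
First, augment the grammar with A' → A
I₀ = CLOSURE({ [A' → . A] }):
  [A' → . A] has the dot before A: add [A → . * C], [A → . C], [A → . g / A]
  [A → . C] has the dot before C: add [C → .], [C → . * /]
No further items can be added.

I₀ = { [A → . * C], [A → . C], [A → . g / A], [A' → . A], [C → . * /], [C → .] }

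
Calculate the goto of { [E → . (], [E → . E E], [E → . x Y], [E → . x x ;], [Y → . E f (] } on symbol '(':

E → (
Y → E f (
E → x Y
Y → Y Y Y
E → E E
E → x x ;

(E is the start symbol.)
GOTO(I, '(') = CLOSURE({ [A → αX.β] : [A → α.Xβ] ∈ I, X = '(' })

Items with dot before '(', with the dot advanced:
  [E → . (] → [E → ( .]
Closure adds nothing (no advanced item has the dot before a non-terminal).

GOTO = { [E → ( .] }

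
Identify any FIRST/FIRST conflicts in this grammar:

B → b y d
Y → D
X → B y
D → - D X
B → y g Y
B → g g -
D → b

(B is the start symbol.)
Productions for B:
  B → b y d: FIRST = { 'b' }
  B → y g Y: FIRST = { 'y' }
  B → g g -: FIRST = { 'g' }
Productions for D:
  D → - D X: FIRST = { '-' }
  D → b: FIRST = { 'b' }
Y, X have only one production, so no FIRST/FIRST conflict is possible there.

All alternatives of each non-terminal have pairwise disjoint FIRST sets.

Answer: No FIRST/FIRST conflicts.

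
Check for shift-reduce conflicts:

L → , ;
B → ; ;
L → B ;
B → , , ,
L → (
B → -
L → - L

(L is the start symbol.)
A shift-reduce conflict occurs when an LR(0) state has both:
  - a complete (reduce) item [A → α .] (dot at the end), and
  - a shift item [B → β . c γ] (dot before a terminal).

Augment with L' → L and build the canonical LR(0) collection (I0 = CLOSURE({[L' → . L]}), then GOTO on every symbol after a dot until no new states appear). It has 13 states:
  I0: { [B → . , , ,], [B → . -], [B → . ; ;], [L → . (], [L → . , ;], [L → . - L], [L → . B ;], [L' → . L] }  — shift
  I1: { [L → ( .] }  — reduce
  I2: { [B → , . , ,], [L → , . ;] }  — shift
  I3: { [B → - .], [B → . , , ,], [B → . -], [B → . ; ;], [L → - . L], [L → . (], [L → . , ;], [L → . - L], [L → . B ;] }  — shift, reduce
  I4: { [B → ; . ;] }  — shift
  I5: { [L → B . ;] }  — shift
  I6: { [L' → L .] }  — accept
  I7: { [L → B ; .] }  — reduce
  I8: { [B → ; ; .] }  — reduce
  I9: { [L → - L .] }  — reduce
  I10: { [B → , , . ,] }  — shift
  I11: { [L → , ; .] }  — reduce
  I12: { [B → , , , .] }  — reduce

I3 contains reduce item [B → - .] and shift items [B → . , , ,], [B → . -], [B → . ; ;], [L → . (], [L → . , ;], [L → . - L] — shift-reduce conflict.

Answer: Yes — I3: [B → - .] vs [B → . , , ,]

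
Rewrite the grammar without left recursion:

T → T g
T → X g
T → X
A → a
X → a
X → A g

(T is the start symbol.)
T → X g T'
T → X T'
T' → g T'
T' → ε
A → a
X → a
X → A g

T is directly left-recursive. The standard transformation for
  A → A α₁ | ... | A α_m | β₁ | ... | β_n
is
  A  → β₁ A' | ... | β_n A'
  A' → α₁ A' | ... | α_m A' | ε

T → X g becomes T → X g T'
T → X becomes T → X T'
T → T g becomes T' → g T'
Add T' → ε

Productions for other non-terminals are unchanged:
  A → a
  X → a
  X → A g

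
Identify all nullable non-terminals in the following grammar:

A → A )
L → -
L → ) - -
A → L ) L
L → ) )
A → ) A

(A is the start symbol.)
None

There are no ε-productions, so no non-terminal can derive ε.
No non-terminals are nullable.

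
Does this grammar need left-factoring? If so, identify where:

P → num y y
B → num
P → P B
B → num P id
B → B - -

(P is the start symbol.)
Yes, B has productions with common prefix 'num'

Left-factoring is needed when two productions for the same non-terminal
share a common prefix on the right-hand side.

Productions for P:
  P → num y y
  P → P B
Productions for B:
  B → num
  B → num P id
  B → B - -

Found common prefix 'num' in productions for B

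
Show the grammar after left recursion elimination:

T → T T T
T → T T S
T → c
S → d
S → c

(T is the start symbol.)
T → c T'
T' → T T T'
T' → T S T'
T' → ε
S → d
S → c

T is directly left-recursive. The standard transformation for
  A → A α₁ | ... | A α_m | β₁ | ... | β_n
is
  A  → β₁ A' | ... | β_n A'
  A' → α₁ A' | ... | α_m A' | ε

T → c becomes T → c T'
T → T T T becomes T' → T T T'
T → T T S becomes T' → T S T'
Add T' → ε

Productions for other non-terminals are unchanged:
  S → d
  S → c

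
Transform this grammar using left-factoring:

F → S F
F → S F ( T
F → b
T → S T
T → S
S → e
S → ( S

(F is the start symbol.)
F → S F F'
F' → ε
F' → ( T
F → b
T → S T'
T' → T
T' → ε
S → e
S → ( S

Left-factoring transforms A → αβ₁ | αβ₂ into A → αA' and A' → β₁ | β₂
(α is the longest common prefix among the alternatives). Repeat until
no nonterminal has two alternatives with a common prefix.

Round 1: F has alternatives sharing prefix 'S F'. Introduce F': F → S F F'
  Add: F' → ε
  Add: F' → ( T

Round 2: T has alternatives sharing prefix 'S'. Introduce T': T → S T'
  Add: T' → T
  Add: T' → ε

No remaining common prefixes — done.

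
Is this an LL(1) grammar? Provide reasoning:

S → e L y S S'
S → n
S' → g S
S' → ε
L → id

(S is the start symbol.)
No. Predict set conflict for S': { 'g' }

A grammar is LL(1) if for each non-terminal N with multiple productions, the predict sets of those productions are pairwise disjoint, where PREDICT(N → α) = (FIRST(α) \ {ε}) ∪ (FOLLOW(N) if α ⇒* ε).

Relevant sets:
  FOLLOW(S') = { $, 'g' }

For S:
  PREDICT(S → e L y S S') = { 'e' }
  PREDICT(S → n) = { 'n' }
For S':
  PREDICT(S' → g S) = { 'g' }
  PREDICT(S' → ε) = { $, 'g' }
L has a single production, so nothing to check there.

Conflict found: Predict set conflict for S': { 'g' }
The grammar is NOT LL(1).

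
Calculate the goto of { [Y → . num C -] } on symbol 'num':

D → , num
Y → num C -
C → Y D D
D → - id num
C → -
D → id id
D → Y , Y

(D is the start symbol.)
GOTO(I, 'num') = CLOSURE({ [A → αX.β] : [A → α.Xβ] ∈ I, X = 'num' })

Items with dot before 'num', with the dot advanced:
  [Y → . num C -] → [Y → num . C -]
Closure of the advanced items:
  [Y → num . C -] has the dot before C: add [C → . Y D D], [C → . -]
  [C → . Y D D] has the dot before Y: add [Y → . num C -]

GOTO = { [C → . -], [C → . Y D D], [Y → . num C -], [Y → num . C -] }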